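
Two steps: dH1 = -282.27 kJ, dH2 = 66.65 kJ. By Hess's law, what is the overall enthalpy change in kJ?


Hess's law: enthalpy is a state function, so add the step enthalpies.
dH_total = dH1 + dH2 = -282.27 + (66.65)
dH_total = -215.62 kJ:

-215.62 kJ


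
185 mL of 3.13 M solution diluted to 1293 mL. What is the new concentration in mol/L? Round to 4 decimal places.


Dilution: M1*V1 = M2*V2, solve for M2.
M2 = M1*V1 / V2
M2 = 3.13 * 185 / 1293
M2 = 579.05 / 1293
M2 = 0.44783449 mol/L, rounded to 4 dp:

0.4478 mol/L


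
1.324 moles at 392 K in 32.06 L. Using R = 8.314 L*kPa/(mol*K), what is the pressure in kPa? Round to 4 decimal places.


PV = nRT, solve for P = nRT / V.
nRT = 1.324 * 8.314 * 392 = 4315.0325
P = 4315.0325 / 32.06
P = 134.59240487 kPa, rounded to 4 dp:

134.5924 kPa


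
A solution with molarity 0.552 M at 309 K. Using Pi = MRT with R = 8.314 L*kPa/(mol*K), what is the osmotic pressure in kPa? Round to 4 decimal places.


Osmotic pressure (van't Hoff): Pi = M*R*T.
RT = 8.314 * 309 = 2569.026
Pi = 0.552 * 2569.026
Pi = 1418.102352 kPa, rounded to 4 dp:

1418.1024 kPa


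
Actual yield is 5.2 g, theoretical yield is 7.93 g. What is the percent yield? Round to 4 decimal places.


% yield = 100 * actual / theoretical
% yield = 100 * 5.2 / 7.93
% yield = 65.57377049 %, rounded to 4 dp:

65.5738 %


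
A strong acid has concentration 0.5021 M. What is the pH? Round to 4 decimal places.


A strong acid dissociates completely, so [H+] equals the given concentration.
pH = -log10([H+]) = -log10(0.5021)
pH = 0.29920978, rounded to 4 dp:

0.2992


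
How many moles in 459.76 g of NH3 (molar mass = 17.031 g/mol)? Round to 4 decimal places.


n = mass / M
n = 459.76 / 17.031
n = 26.99547883 mol, rounded to 4 dp:

26.9955 mol


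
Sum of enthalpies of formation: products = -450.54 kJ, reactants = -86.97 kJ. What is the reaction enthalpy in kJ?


dH_rxn = sum(dH_f products) - sum(dH_f reactants)
dH_rxn = -450.54 - (-86.97)
dH_rxn = -363.57 kJ:

-363.57 kJ


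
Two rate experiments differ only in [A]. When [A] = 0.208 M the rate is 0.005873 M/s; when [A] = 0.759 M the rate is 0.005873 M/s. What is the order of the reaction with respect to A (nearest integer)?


Rate is proportional to [A]^n, so rate2/rate1 = ([A]2/[A]1)^n. Take logs to solve for n.
rate2/rate1 = 0.005873 / 0.005873 = 1.0
[A]2/[A]1 = 0.759 / 0.208 = 3.649
n = ln(1.0) / ln(3.649) = 0.0
Nearest integer order:

0


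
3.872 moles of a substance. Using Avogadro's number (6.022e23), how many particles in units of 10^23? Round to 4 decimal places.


N = n * NA, then divide by 1e23 for the requested units.
N / 1e23 = n * 6.022
N / 1e23 = 3.872 * 6.022
N / 1e23 = 23.317184, rounded to 4 dp:

23.3172


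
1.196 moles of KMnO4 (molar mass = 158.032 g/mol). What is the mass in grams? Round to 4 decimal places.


mass = n * M
mass = 1.196 * 158.032
mass = 189.006272 g, rounded to 4 dp:

189.0063 g


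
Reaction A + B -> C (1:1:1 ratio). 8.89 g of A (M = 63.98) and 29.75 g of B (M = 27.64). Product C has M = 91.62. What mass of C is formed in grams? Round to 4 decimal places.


Find moles of each reactant; the smaller value is the limiting reagent in a 1:1:1 reaction, so moles_C equals moles of the limiter.
n_A = mass_A / M_A = 8.89 / 63.98 = 0.13895 mol
n_B = mass_B / M_B = 29.75 / 27.64 = 1.076339 mol
Limiting reagent: A (smaller), n_limiting = 0.13895 mol
mass_C = n_limiting * M_C = 0.13895 * 91.62
mass_C = 12.730599 g, rounded to 4 dp:

12.7306 g


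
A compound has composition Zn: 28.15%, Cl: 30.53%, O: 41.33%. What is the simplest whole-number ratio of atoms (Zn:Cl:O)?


Assume 100 g of compound, divide each mass% by atomic mass to get moles, then normalize by the smallest to get a raw atom ratio.
Moles per 100 g: Zn: 28.15/65.38 = 0.4306, Cl: 30.53/35.453 = 0.8611, O: 41.33/15.999 = 2.5833
Raw ratio (divide by min = 0.4306): Zn: 1.0, Cl: 2.0, O: 6.0
Multiply by 1 to clear fractions: Zn: 1.0 ~= 1, Cl: 2.0 ~= 2, O: 6.0 ~= 6
Reduce by GCD to get the simplest whole-number ratio:

1:2:6


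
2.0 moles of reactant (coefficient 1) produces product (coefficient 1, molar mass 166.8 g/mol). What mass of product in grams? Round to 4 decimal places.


Use the coefficient ratio to convert reactant moles to product moles, then multiply by the product's molar mass.
moles_P = moles_R * (coeff_P / coeff_R) = 2.0 * (1/1) = 2.0
mass_P = moles_P * M_P = 2.0 * 166.8
mass_P = 333.6 g, rounded to 4 dp:

333.6000 g


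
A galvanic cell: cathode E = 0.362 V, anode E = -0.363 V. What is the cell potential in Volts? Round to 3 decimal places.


Standard cell potential: E_cell = E_cathode - E_anode.
E_cell = 0.362 - (-0.363)
E_cell = 0.725 V, rounded to 3 dp:

0.725 V


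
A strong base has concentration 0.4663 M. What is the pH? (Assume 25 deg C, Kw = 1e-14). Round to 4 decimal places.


A strong base dissociates completely, so [OH-] equals the given concentration.
pOH = -log10([OH-]) = -log10(0.4663) = 0.331335
pH = 14 - pOH = 14 - 0.331335
pH = 13.668665, rounded to 4 dp:

13.6687


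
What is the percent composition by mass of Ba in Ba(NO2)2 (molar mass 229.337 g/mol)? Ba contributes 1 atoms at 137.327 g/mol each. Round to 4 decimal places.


pct = 100 * (n_elem * M_elem) / M_total
mass_contribution = 1 * 137.327 = 137.327 g/mol
pct = 100 * 137.327 / 229.337
pct = 59.88000192 %, rounded to 4 dp:

59.8800 %


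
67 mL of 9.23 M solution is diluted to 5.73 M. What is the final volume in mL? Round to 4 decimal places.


Dilution: M1*V1 = M2*V2, solve for V2.
V2 = M1*V1 / M2
V2 = 9.23 * 67 / 5.73
V2 = 618.41 / 5.73
V2 = 107.92495637 mL, rounded to 4 dp:

107.9250 mL


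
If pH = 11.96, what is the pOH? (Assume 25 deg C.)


At 25 deg C, pH + pOH = 14.
pOH = 14 - pH = 14 - 11.96
pOH = 2.04:

2.04


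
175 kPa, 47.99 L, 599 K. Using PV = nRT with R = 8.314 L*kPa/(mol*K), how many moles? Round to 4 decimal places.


PV = nRT, solve for n = PV / (RT).
PV = 175 * 47.99 = 8398.25
RT = 8.314 * 599 = 4980.086
n = 8398.25 / 4980.086
n = 1.68636646 mol, rounded to 4 dp:

1.6864 mol


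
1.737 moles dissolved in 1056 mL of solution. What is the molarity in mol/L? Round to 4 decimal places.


Convert volume to liters: V_L = V_mL / 1000.
V_L = 1056 / 1000 = 1.056 L
M = n / V_L = 1.737 / 1.056
M = 1.64488636 mol/L, rounded to 4 dp:

1.6449 mol/L


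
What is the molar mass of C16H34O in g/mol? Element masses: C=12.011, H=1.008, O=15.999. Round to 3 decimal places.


M = sum(count * atomic_mass) over atoms.
M = 16*12.011 + 34*1.008 + 1*15.999
M = 192.176 + 34.272 + 15.999
M = 242.447 g/mol, rounded to 3 dp:

242.447 g/mol


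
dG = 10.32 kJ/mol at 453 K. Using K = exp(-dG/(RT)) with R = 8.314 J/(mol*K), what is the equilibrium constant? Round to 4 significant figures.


dG is in kJ/mol; multiply by 1000 to match R in J/(mol*K).
RT = 8.314 * 453 = 3766.242 J/mol
exponent = -dG*1000 / (RT) = -(10.32*1000) / 3766.242 = -2.74013194
K = exp(-2.74013194)
K = 0.064561828, rounded to 4 significant figures:

0.06456


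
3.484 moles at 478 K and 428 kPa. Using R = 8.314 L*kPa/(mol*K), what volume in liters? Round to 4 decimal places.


PV = nRT, solve for V = nRT / P.
nRT = 3.484 * 8.314 * 478 = 13845.7365
V = 13845.7365 / 428
V = 32.34985164 L, rounded to 4 dp:

32.3499 L


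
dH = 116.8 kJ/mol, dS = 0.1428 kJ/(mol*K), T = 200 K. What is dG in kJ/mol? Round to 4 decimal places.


Gibbs: dG = dH - T*dS (consistent units, dS already in kJ/(mol*K)).
T*dS = 200 * 0.1428 = 28.56
dG = 116.8 - (28.56)
dG = 88.24 kJ/mol, rounded to 4 dp:

88.2400 kJ/mol


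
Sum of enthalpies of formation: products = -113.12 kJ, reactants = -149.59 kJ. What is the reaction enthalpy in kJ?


dH_rxn = sum(dH_f products) - sum(dH_f reactants)
dH_rxn = -113.12 - (-149.59)
dH_rxn = 36.47 kJ:

36.47 kJ


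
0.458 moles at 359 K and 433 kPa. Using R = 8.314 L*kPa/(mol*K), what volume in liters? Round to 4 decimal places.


PV = nRT, solve for V = nRT / P.
nRT = 0.458 * 8.314 * 359 = 1367.0045
V = 1367.0045 / 433
V = 3.15705427 L, rounded to 4 dp:

3.1571 L


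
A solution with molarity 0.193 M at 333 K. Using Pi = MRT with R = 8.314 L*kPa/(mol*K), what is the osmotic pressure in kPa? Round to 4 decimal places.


Osmotic pressure (van't Hoff): Pi = M*R*T.
RT = 8.314 * 333 = 2768.562
Pi = 0.193 * 2768.562
Pi = 534.332466 kPa, rounded to 4 dp:

534.3325 kPa


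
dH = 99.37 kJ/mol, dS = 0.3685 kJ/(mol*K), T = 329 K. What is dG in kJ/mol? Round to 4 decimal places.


Gibbs: dG = dH - T*dS (consistent units, dS already in kJ/(mol*K)).
T*dS = 329 * 0.3685 = 121.2365
dG = 99.37 - (121.2365)
dG = -21.8665 kJ/mol, rounded to 4 dp:

-21.8665 kJ/mol


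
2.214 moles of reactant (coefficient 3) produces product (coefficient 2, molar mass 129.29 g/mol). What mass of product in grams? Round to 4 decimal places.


Use the coefficient ratio to convert reactant moles to product moles, then multiply by the product's molar mass.
moles_P = moles_R * (coeff_P / coeff_R) = 2.214 * (2/3) = 1.476
mass_P = moles_P * M_P = 1.476 * 129.29
mass_P = 190.83204 g, rounded to 4 dp:

190.8320 g


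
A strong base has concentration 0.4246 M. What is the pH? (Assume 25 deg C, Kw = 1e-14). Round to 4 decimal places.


A strong base dissociates completely, so [OH-] equals the given concentration.
pOH = -log10([OH-]) = -log10(0.4246) = 0.37202
pH = 14 - pOH = 14 - 0.37202
pH = 13.62798, rounded to 4 dp:

13.6280


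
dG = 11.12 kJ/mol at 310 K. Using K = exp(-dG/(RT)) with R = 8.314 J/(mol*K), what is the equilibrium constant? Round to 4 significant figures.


dG is in kJ/mol; multiply by 1000 to match R in J/(mol*K).
RT = 8.314 * 310 = 2577.34 J/mol
exponent = -dG*1000 / (RT) = -(11.12*1000) / 2577.34 = -4.31452583
K = exp(-4.31452583)
K = 0.013372889, rounded to 4 significant figures:

0.01337


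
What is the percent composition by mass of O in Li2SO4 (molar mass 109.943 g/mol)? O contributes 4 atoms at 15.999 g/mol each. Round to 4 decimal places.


pct = 100 * (n_elem * M_elem) / M_total
mass_contribution = 4 * 15.999 = 63.996 g/mol
pct = 100 * 63.996 / 109.943
pct = 58.20834432 %, rounded to 4 dp:

58.2083 %


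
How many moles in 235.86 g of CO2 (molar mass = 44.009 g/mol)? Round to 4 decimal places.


n = mass / M
n = 235.86 / 44.009
n = 5.35935831 mol, rounded to 4 dp:

5.3594 mol


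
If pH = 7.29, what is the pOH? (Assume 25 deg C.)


At 25 deg C, pH + pOH = 14.
pOH = 14 - pH = 14 - 7.29
pOH = 6.71:

6.71


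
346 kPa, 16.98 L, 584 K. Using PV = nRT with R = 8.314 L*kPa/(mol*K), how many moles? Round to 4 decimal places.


PV = nRT, solve for n = PV / (RT).
PV = 346 * 16.98 = 5875.08
RT = 8.314 * 584 = 4855.376
n = 5875.08 / 4855.376
n = 1.21001546 mol, rounded to 4 dp:

1.2100 mol


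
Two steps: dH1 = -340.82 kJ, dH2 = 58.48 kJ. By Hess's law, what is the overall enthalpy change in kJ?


Hess's law: enthalpy is a state function, so add the step enthalpies.
dH_total = dH1 + dH2 = -340.82 + (58.48)
dH_total = -282.34 kJ:

-282.34 kJ


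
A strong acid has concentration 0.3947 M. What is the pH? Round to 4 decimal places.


A strong acid dissociates completely, so [H+] equals the given concentration.
pH = -log10([H+]) = -log10(0.3947)
pH = 0.40373287, rounded to 4 dp:

0.4037


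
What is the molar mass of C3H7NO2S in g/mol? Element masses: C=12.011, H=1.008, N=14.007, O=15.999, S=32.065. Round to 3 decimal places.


M = sum(count * atomic_mass) over atoms.
M = 3*12.011 + 7*1.008 + 1*14.007 + 2*15.999 + 1*32.065
M = 36.033 + 7.056 + 14.007 + 31.998 + 32.065
M = 121.159 g/mol, rounded to 3 dp:

121.159 g/mol


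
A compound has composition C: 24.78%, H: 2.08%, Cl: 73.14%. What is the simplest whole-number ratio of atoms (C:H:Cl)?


Assume 100 g of compound, divide each mass% by atomic mass to get moles, then normalize by the smallest to get a raw atom ratio.
Moles per 100 g: C: 24.78/12.011 = 2.0631, H: 2.08/1.008 = 2.0635, Cl: 73.14/35.453 = 2.063
Raw ratio (divide by min = 2.063): C: 1.0, H: 1.0, Cl: 1.0
Multiply by 1 to clear fractions: C: 1.0 ~= 1, H: 1.0 ~= 1, Cl: 1.0 ~= 1
Reduce by GCD to get the simplest whole-number ratio:

1:1:1


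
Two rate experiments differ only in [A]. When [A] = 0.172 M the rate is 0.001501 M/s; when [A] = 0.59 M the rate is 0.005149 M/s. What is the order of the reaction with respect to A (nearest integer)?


Rate is proportional to [A]^n, so rate2/rate1 = ([A]2/[A]1)^n. Take logs to solve for n.
rate2/rate1 = 0.005149 / 0.001501 = 3.4304
[A]2/[A]1 = 0.59 / 0.172 = 3.4302
n = ln(3.4304) / ln(3.4302) = 1.0
Nearest integer order:

1


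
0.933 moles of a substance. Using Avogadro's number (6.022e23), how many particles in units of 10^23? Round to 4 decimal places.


N = n * NA, then divide by 1e23 for the requested units.
N / 1e23 = n * 6.022
N / 1e23 = 0.933 * 6.022
N / 1e23 = 5.618526, rounded to 4 dp:

5.6185


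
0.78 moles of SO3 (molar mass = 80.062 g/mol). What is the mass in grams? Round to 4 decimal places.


mass = n * M
mass = 0.78 * 80.062
mass = 62.44836 g, rounded to 4 dp:

62.4484 g


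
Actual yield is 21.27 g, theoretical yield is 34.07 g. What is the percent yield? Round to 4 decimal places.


% yield = 100 * actual / theoretical
% yield = 100 * 21.27 / 34.07
% yield = 62.43029058 %, rounded to 4 dp:

62.4303 %


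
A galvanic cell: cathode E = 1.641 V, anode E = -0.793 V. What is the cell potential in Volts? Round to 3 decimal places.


Standard cell potential: E_cell = E_cathode - E_anode.
E_cell = 1.641 - (-0.793)
E_cell = 2.434 V, rounded to 3 dp:

2.434 V


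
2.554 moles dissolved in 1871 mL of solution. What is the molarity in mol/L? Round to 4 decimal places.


Convert volume to liters: V_L = V_mL / 1000.
V_L = 1871 / 1000 = 1.871 L
M = n / V_L = 2.554 / 1.871
M = 1.36504543 mol/L, rounded to 4 dp:

1.3650 mol/L


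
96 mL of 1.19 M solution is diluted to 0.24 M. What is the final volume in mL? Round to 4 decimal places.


Dilution: M1*V1 = M2*V2, solve for V2.
V2 = M1*V1 / M2
V2 = 1.19 * 96 / 0.24
V2 = 114.24 / 0.24
V2 = 476.0 mL, rounded to 4 dp:

476.0000 mL


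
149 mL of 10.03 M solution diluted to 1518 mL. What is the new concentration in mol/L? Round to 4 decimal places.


Dilution: M1*V1 = M2*V2, solve for M2.
M2 = M1*V1 / V2
M2 = 10.03 * 149 / 1518
M2 = 1494.47 / 1518
M2 = 0.98449934 mol/L, rounded to 4 dp:

0.9845 mol/L


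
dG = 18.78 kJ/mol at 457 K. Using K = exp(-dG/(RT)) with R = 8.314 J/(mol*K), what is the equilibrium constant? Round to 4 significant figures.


dG is in kJ/mol; multiply by 1000 to match R in J/(mol*K).
RT = 8.314 * 457 = 3799.498 J/mol
exponent = -dG*1000 / (RT) = -(18.78*1000) / 3799.498 = -4.94275823
K = exp(-4.94275823)
K = 0.0071348915, rounded to 4 significant figures:

0.007135


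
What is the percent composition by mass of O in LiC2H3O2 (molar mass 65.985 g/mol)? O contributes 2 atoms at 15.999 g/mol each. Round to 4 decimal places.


pct = 100 * (n_elem * M_elem) / M_total
mass_contribution = 2 * 15.999 = 31.998 g/mol
pct = 100 * 31.998 / 65.985
pct = 48.49283928 %, rounded to 4 dp:

48.4928 %


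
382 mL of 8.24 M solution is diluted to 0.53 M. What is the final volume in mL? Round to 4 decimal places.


Dilution: M1*V1 = M2*V2, solve for V2.
V2 = M1*V1 / M2
V2 = 8.24 * 382 / 0.53
V2 = 3147.68 / 0.53
V2 = 5939.01886792 mL, rounded to 4 dp:

5939.0189 mL


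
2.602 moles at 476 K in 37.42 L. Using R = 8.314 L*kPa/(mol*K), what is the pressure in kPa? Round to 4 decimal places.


PV = nRT, solve for P = nRT / V.
nRT = 2.602 * 8.314 * 476 = 10297.3213
P = 10297.3213 / 37.42
P = 275.18229022 kPa, rounded to 4 dp:

275.1823 kPa


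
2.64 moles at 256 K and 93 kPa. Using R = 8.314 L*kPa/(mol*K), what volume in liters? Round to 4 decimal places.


PV = nRT, solve for V = nRT / P.
nRT = 2.64 * 8.314 * 256 = 5618.9338
V = 5618.9338 / 93
V = 60.41864301 L, rounded to 4 dp:

60.4186 L


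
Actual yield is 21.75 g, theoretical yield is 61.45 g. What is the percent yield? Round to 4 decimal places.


% yield = 100 * actual / theoretical
% yield = 100 * 21.75 / 61.45
% yield = 35.39462978 %, rounded to 4 dp:

35.3946 %


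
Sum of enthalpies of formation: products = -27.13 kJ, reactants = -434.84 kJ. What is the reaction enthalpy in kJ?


dH_rxn = sum(dH_f products) - sum(dH_f reactants)
dH_rxn = -27.13 - (-434.84)
dH_rxn = 407.71 kJ:

407.71 kJ


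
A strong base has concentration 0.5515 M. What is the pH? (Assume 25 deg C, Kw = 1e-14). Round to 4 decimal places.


A strong base dissociates completely, so [OH-] equals the given concentration.
pOH = -log10([OH-]) = -log10(0.5515) = 0.258454
pH = 14 - pOH = 14 - 0.258454
pH = 13.741546, rounded to 4 dp:

13.7415


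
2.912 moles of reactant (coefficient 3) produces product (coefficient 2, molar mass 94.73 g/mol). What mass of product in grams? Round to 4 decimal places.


Use the coefficient ratio to convert reactant moles to product moles, then multiply by the product's molar mass.
moles_P = moles_R * (coeff_P / coeff_R) = 2.912 * (2/3) = 1.941333
mass_P = moles_P * M_P = 1.941333 * 94.73
mass_P = 183.90247509 g, rounded to 4 dp:

183.9025 g


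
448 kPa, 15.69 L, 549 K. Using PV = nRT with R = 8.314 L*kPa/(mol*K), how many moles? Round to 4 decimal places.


PV = nRT, solve for n = PV / (RT).
PV = 448 * 15.69 = 7029.12
RT = 8.314 * 549 = 4564.386
n = 7029.12 / 4564.386
n = 1.53999245 mol, rounded to 4 dp:

1.5400 mol


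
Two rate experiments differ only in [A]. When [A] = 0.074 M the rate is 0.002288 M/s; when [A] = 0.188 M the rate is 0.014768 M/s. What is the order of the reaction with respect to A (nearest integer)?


Rate is proportional to [A]^n, so rate2/rate1 = ([A]2/[A]1)^n. Take logs to solve for n.
rate2/rate1 = 0.014768 / 0.002288 = 6.4545
[A]2/[A]1 = 0.188 / 0.074 = 2.5405
n = ln(6.4545) / ln(2.5405) = 2.0
Nearest integer order:

2


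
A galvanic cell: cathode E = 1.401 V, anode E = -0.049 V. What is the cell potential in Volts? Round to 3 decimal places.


Standard cell potential: E_cell = E_cathode - E_anode.
E_cell = 1.401 - (-0.049)
E_cell = 1.45 V, rounded to 3 dp:

1.450 V


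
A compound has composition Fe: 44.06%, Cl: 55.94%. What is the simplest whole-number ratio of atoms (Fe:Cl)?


Assume 100 g of compound, divide each mass% by atomic mass to get moles, then normalize by the smallest to get a raw atom ratio.
Moles per 100 g: Fe: 44.06/55.845 = 0.789, Cl: 55.94/35.453 = 1.5779
Raw ratio (divide by min = 0.789): Fe: 1.0, Cl: 2.0
Multiply by 1 to clear fractions: Fe: 1.0 ~= 1, Cl: 2.0 ~= 2
Reduce by GCD to get the simplest whole-number ratio:

1:2


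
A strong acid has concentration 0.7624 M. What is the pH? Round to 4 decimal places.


A strong acid dissociates completely, so [H+] equals the given concentration.
pH = -log10([H+]) = -log10(0.7624)
pH = 0.11781711, rounded to 4 dp:

0.1178


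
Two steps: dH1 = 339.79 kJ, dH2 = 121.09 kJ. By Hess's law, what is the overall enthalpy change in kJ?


Hess's law: enthalpy is a state function, so add the step enthalpies.
dH_total = dH1 + dH2 = 339.79 + (121.09)
dH_total = 460.88 kJ:

460.88 kJ


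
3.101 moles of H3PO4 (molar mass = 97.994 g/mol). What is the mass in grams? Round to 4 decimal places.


mass = n * M
mass = 3.101 * 97.994
mass = 303.879394 g, rounded to 4 dp:

303.8794 g


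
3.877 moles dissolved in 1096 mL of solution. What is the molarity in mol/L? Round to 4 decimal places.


Convert volume to liters: V_L = V_mL / 1000.
V_L = 1096 / 1000 = 1.096 L
M = n / V_L = 3.877 / 1.096
M = 3.53740876 mol/L, rounded to 4 dp:

3.5374 mol/L


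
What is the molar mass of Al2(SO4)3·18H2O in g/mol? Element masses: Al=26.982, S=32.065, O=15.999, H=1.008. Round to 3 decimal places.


M = sum(count * atomic_mass) over atoms.
M = 2*26.982 + 3*32.065 + 30*15.999 + 36*1.008
M = 53.964 + 96.195 + 479.97 + 36.288
M = 666.417 g/mol, rounded to 3 dp:

666.417 g/mol


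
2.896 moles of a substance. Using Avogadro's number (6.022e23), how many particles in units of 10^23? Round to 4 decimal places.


N = n * NA, then divide by 1e23 for the requested units.
N / 1e23 = n * 6.022
N / 1e23 = 2.896 * 6.022
N / 1e23 = 17.439712, rounded to 4 dp:

17.4397


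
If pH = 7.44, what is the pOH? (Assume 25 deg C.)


At 25 deg C, pH + pOH = 14.
pOH = 14 - pH = 14 - 7.44
pOH = 6.56:

6.56


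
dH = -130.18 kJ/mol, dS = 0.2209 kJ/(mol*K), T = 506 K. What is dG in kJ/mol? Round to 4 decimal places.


Gibbs: dG = dH - T*dS (consistent units, dS already in kJ/(mol*K)).
T*dS = 506 * 0.2209 = 111.7754
dG = -130.18 - (111.7754)
dG = -241.9554 kJ/mol, rounded to 4 dp:

-241.9554 kJ/mol


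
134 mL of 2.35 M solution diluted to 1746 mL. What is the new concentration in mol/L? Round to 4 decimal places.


Dilution: M1*V1 = M2*V2, solve for M2.
M2 = M1*V1 / V2
M2 = 2.35 * 134 / 1746
M2 = 314.9 / 1746
M2 = 0.1803551 mol/L, rounded to 4 dp:

0.1804 mol/L


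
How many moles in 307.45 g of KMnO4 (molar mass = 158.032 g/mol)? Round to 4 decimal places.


n = mass / M
n = 307.45 / 158.032
n = 1.94549205 mol, rounded to 4 dp:

1.9455 mol


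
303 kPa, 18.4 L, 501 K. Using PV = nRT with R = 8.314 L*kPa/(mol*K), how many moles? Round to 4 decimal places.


PV = nRT, solve for n = PV / (RT).
PV = 303 * 18.4 = 5575.2
RT = 8.314 * 501 = 4165.314
n = 5575.2 / 4165.314
n = 1.33848252 mol, rounded to 4 dp:

1.3385 mol


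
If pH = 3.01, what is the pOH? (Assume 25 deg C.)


At 25 deg C, pH + pOH = 14.
pOH = 14 - pH = 14 - 3.01
pOH = 10.99:

10.99


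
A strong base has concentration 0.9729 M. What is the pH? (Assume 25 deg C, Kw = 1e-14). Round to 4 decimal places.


A strong base dissociates completely, so [OH-] equals the given concentration.
pOH = -log10([OH-]) = -log10(0.9729) = 0.011932
pH = 14 - pOH = 14 - 0.011932
pH = 13.988068, rounded to 4 dp:

13.9881


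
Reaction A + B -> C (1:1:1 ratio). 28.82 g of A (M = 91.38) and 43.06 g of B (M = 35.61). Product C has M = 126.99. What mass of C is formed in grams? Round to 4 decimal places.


Find moles of each reactant; the smaller value is the limiting reagent in a 1:1:1 reaction, so moles_C equals moles of the limiter.
n_A = mass_A / M_A = 28.82 / 91.38 = 0.315386 mol
n_B = mass_B / M_B = 43.06 / 35.61 = 1.209211 mol
Limiting reagent: A (smaller), n_limiting = 0.315386 mol
mass_C = n_limiting * M_C = 0.315386 * 126.99
mass_C = 40.05086814 g, rounded to 4 dp:

40.0509 g


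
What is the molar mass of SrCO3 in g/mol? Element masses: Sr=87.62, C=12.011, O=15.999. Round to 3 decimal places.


M = sum(count * atomic_mass) over atoms.
M = 1*87.62 + 1*12.011 + 3*15.999
M = 87.62 + 12.011 + 47.997
M = 147.628 g/mol, rounded to 3 dp:

147.628 g/mol


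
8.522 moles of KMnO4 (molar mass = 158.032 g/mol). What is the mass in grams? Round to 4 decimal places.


mass = n * M
mass = 8.522 * 158.032
mass = 1346.748704 g, rounded to 4 dp:

1346.7487 g


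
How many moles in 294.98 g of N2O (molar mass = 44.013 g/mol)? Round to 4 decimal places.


n = mass / M
n = 294.98 / 44.013
n = 6.70211074 mol, rounded to 4 dp:

6.7021 mol


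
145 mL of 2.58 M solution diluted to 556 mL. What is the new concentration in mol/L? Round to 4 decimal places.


Dilution: M1*V1 = M2*V2, solve for M2.
M2 = M1*V1 / V2
M2 = 2.58 * 145 / 556
M2 = 374.1 / 556
M2 = 0.67284173 mol/L, rounded to 4 dp:

0.6728 mol/L


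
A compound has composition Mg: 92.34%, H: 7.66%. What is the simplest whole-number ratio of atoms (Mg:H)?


Assume 100 g of compound, divide each mass% by atomic mass to get moles, then normalize by the smallest to get a raw atom ratio.
Moles per 100 g: Mg: 92.34/24.305 = 3.7992, H: 7.66/1.008 = 7.5992
Raw ratio (divide by min = 3.7992): Mg: 1.0, H: 2.0
Multiply by 1 to clear fractions: Mg: 1.0 ~= 1, H: 2.0 ~= 2
Reduce by GCD to get the simplest whole-number ratio:

1:2


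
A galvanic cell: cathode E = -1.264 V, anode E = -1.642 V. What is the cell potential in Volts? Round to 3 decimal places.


Standard cell potential: E_cell = E_cathode - E_anode.
E_cell = -1.264 - (-1.642)
E_cell = 0.378 V, rounded to 3 dp:

0.378 V


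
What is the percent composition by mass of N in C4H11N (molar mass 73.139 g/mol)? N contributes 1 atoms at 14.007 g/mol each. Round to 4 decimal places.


pct = 100 * (n_elem * M_elem) / M_total
mass_contribution = 1 * 14.007 = 14.007 g/mol
pct = 100 * 14.007 / 73.139
pct = 19.15120524 %, rounded to 4 dp:

19.1512 %


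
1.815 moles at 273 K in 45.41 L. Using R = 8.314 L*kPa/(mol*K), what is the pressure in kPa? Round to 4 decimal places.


PV = nRT, solve for P = nRT / V.
nRT = 1.815 * 8.314 * 273 = 4119.5454
P = 4119.5454 / 45.41
P = 90.71890333 kPa, rounded to 4 dp:

90.7189 kPa


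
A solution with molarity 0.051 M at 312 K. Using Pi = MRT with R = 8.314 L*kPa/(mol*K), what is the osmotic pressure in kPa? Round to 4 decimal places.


Osmotic pressure (van't Hoff): Pi = M*R*T.
RT = 8.314 * 312 = 2593.968
Pi = 0.051 * 2593.968
Pi = 132.292368 kPa, rounded to 4 dp:

132.2924 kPa


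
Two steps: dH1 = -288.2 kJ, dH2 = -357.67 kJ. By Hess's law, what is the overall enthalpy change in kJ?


Hess's law: enthalpy is a state function, so add the step enthalpies.
dH_total = dH1 + dH2 = -288.2 + (-357.67)
dH_total = -645.87 kJ:

-645.87 kJ


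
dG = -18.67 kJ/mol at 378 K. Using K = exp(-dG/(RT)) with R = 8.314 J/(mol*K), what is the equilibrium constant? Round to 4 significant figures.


dG is in kJ/mol; multiply by 1000 to match R in J/(mol*K).
RT = 8.314 * 378 = 3142.692 J/mol
exponent = -dG*1000 / (RT) = -(-18.67*1000) / 3142.692 = 5.94076671
K = exp(5.94076671)
K = 380.22634, rounded to 4 significant figures:

380.2


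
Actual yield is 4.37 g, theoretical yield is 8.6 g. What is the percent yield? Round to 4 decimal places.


% yield = 100 * actual / theoretical
% yield = 100 * 4.37 / 8.6
% yield = 50.81395349 %, rounded to 4 dp:

50.8140 %


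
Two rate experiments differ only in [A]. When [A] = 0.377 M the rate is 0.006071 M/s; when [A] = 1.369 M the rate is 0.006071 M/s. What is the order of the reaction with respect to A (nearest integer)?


Rate is proportional to [A]^n, so rate2/rate1 = ([A]2/[A]1)^n. Take logs to solve for n.
rate2/rate1 = 0.006071 / 0.006071 = 1.0
[A]2/[A]1 = 1.369 / 0.377 = 3.6313
n = ln(1.0) / ln(3.6313) = 0.0
Nearest integer order:

0


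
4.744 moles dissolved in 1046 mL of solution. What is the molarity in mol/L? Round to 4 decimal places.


Convert volume to liters: V_L = V_mL / 1000.
V_L = 1046 / 1000 = 1.046 L
M = n / V_L = 4.744 / 1.046
M = 4.53537285 mol/L, rounded to 4 dp:

4.5354 mol/L


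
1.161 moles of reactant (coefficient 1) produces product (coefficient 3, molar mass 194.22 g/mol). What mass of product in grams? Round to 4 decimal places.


Use the coefficient ratio to convert reactant moles to product moles, then multiply by the product's molar mass.
moles_P = moles_R * (coeff_P / coeff_R) = 1.161 * (3/1) = 3.483
mass_P = moles_P * M_P = 3.483 * 194.22
mass_P = 676.46826 g, rounded to 4 dp:

676.4683 g


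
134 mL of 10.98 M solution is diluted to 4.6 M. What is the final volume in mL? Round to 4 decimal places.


Dilution: M1*V1 = M2*V2, solve for V2.
V2 = M1*V1 / M2
V2 = 10.98 * 134 / 4.6
V2 = 1471.32 / 4.6
V2 = 319.85217391 mL, rounded to 4 dp:

319.8522 mL


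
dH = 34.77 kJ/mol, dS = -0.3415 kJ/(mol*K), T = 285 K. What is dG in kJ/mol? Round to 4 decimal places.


Gibbs: dG = dH - T*dS (consistent units, dS already in kJ/(mol*K)).
T*dS = 285 * -0.3415 = -97.3275
dG = 34.77 - (-97.3275)
dG = 132.0975 kJ/mol, rounded to 4 dp:

132.0975 kJ/mol


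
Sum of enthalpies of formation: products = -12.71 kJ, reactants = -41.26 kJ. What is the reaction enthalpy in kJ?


dH_rxn = sum(dH_f products) - sum(dH_f reactants)
dH_rxn = -12.71 - (-41.26)
dH_rxn = 28.55 kJ:

28.55 kJ


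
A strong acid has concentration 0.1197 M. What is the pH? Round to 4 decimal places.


A strong acid dissociates completely, so [H+] equals the given concentration.
pH = -log10([H+]) = -log10(0.1197)
pH = 0.92190585, rounded to 4 dp:

0.9219


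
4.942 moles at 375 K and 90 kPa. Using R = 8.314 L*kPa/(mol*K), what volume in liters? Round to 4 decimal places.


PV = nRT, solve for V = nRT / P.
nRT = 4.942 * 8.314 * 375 = 15407.9205
V = 15407.9205 / 90
V = 171.19911667 L, rounded to 4 dp:

171.1991 L


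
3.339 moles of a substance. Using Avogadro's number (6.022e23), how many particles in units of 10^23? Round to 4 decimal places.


N = n * NA, then divide by 1e23 for the requested units.
N / 1e23 = n * 6.022
N / 1e23 = 3.339 * 6.022
N / 1e23 = 20.107458, rounded to 4 dp:

20.1075


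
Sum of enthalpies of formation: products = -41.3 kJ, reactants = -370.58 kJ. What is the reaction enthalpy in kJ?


dH_rxn = sum(dH_f products) - sum(dH_f reactants)
dH_rxn = -41.3 - (-370.58)
dH_rxn = 329.28 kJ:

329.28 kJ


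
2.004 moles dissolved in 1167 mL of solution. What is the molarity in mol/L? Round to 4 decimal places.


Convert volume to liters: V_L = V_mL / 1000.
V_L = 1167 / 1000 = 1.167 L
M = n / V_L = 2.004 / 1.167
M = 1.71722365 mol/L, rounded to 4 dp:

1.7172 mol/L


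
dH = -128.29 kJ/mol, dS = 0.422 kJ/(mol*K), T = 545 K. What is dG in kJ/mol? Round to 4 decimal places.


Gibbs: dG = dH - T*dS (consistent units, dS already in kJ/(mol*K)).
T*dS = 545 * 0.422 = 229.99
dG = -128.29 - (229.99)
dG = -358.28 kJ/mol, rounded to 4 dp:

-358.2800 kJ/mol


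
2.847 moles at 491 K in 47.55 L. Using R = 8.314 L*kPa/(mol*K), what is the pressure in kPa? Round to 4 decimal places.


PV = nRT, solve for P = nRT / V.
nRT = 2.847 * 8.314 * 491 = 11621.9494
P = 11621.9494 / 47.55
P = 244.41533964 kPa, rounded to 4 dp:

244.4153 kPa


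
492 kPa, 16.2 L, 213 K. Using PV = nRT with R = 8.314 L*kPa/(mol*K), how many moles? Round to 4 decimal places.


PV = nRT, solve for n = PV / (RT).
PV = 492 * 16.2 = 7970.4
RT = 8.314 * 213 = 1770.882
n = 7970.4 / 1770.882
n = 4.50080807 mol, rounded to 4 dp:

4.5008 mol


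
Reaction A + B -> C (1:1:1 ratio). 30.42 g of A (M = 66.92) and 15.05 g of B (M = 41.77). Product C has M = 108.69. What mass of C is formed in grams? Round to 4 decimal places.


Find moles of each reactant; the smaller value is the limiting reagent in a 1:1:1 reaction, so moles_C equals moles of the limiter.
n_A = mass_A / M_A = 30.42 / 66.92 = 0.454573 mol
n_B = mass_B / M_B = 15.05 / 41.77 = 0.360306 mol
Limiting reagent: B (smaller), n_limiting = 0.360306 mol
mass_C = n_limiting * M_C = 0.360306 * 108.69
mass_C = 39.16165914 g, rounded to 4 dp:

39.1617 g


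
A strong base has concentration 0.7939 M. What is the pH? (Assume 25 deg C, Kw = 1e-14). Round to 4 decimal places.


A strong base dissociates completely, so [OH-] equals the given concentration.
pOH = -log10([OH-]) = -log10(0.7939) = 0.100234
pH = 14 - pOH = 14 - 0.100234
pH = 13.899766, rounded to 4 dp:

13.8998


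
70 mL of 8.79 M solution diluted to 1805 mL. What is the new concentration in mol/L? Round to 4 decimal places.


Dilution: M1*V1 = M2*V2, solve for M2.
M2 = M1*V1 / V2
M2 = 8.79 * 70 / 1805
M2 = 615.3 / 1805
M2 = 0.34088643 mol/L, rounded to 4 dp:

0.3409 mol/L


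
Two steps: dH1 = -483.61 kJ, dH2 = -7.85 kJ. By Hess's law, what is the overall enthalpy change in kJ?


Hess's law: enthalpy is a state function, so add the step enthalpies.
dH_total = dH1 + dH2 = -483.61 + (-7.85)
dH_total = -491.46 kJ:

-491.46 kJ


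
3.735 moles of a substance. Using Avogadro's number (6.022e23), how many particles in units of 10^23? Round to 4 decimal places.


N = n * NA, then divide by 1e23 for the requested units.
N / 1e23 = n * 6.022
N / 1e23 = 3.735 * 6.022
N / 1e23 = 22.49217, rounded to 4 dp:

22.4922


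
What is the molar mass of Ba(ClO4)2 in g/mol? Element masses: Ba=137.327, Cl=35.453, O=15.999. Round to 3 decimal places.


M = sum(count * atomic_mass) over atoms.
M = 1*137.327 + 2*35.453 + 8*15.999
M = 137.327 + 70.906 + 127.992
M = 336.225 g/mol, rounded to 3 dp:

336.225 g/mol


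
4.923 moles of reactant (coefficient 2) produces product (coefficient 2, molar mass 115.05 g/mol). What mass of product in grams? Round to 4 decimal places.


Use the coefficient ratio to convert reactant moles to product moles, then multiply by the product's molar mass.
moles_P = moles_R * (coeff_P / coeff_R) = 4.923 * (2/2) = 4.923
mass_P = moles_P * M_P = 4.923 * 115.05
mass_P = 566.39115 g, rounded to 4 dp:

566.3912 g


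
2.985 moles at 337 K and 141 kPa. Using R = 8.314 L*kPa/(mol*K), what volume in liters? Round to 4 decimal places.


PV = nRT, solve for V = nRT / P.
nRT = 2.985 * 8.314 * 337 = 8363.4267
V = 8363.4267 / 141
V = 59.31508298 L, rounded to 4 dp:

59.3151 L


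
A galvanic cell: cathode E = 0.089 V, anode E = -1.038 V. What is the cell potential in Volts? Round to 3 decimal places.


Standard cell potential: E_cell = E_cathode - E_anode.
E_cell = 0.089 - (-1.038)
E_cell = 1.127 V, rounded to 3 dp:

1.127 V


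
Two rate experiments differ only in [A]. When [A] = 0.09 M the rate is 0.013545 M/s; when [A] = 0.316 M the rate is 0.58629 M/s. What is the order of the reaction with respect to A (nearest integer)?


Rate is proportional to [A]^n, so rate2/rate1 = ([A]2/[A]1)^n. Take logs to solve for n.
rate2/rate1 = 0.58629 / 0.013545 = 43.2846
[A]2/[A]1 = 0.316 / 0.09 = 3.5111
n = ln(43.2846) / ln(3.5111) = 3.0
Nearest integer order:

3


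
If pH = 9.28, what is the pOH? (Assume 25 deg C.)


At 25 deg C, pH + pOH = 14.
pOH = 14 - pH = 14 - 9.28
pOH = 4.72:

4.72


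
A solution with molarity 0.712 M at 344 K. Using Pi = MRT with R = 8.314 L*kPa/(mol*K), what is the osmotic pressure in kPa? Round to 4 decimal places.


Osmotic pressure (van't Hoff): Pi = M*R*T.
RT = 8.314 * 344 = 2860.016
Pi = 0.712 * 2860.016
Pi = 2036.331392 kPa, rounded to 4 dp:

2036.3314 kPa


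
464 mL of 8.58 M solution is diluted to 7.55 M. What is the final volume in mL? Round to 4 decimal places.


Dilution: M1*V1 = M2*V2, solve for V2.
V2 = M1*V1 / M2
V2 = 8.58 * 464 / 7.55
V2 = 3981.12 / 7.55
V2 = 527.30066225 mL, rounded to 4 dp:

527.3007 mL


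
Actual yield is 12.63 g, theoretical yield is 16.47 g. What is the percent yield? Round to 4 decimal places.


% yield = 100 * actual / theoretical
% yield = 100 * 12.63 / 16.47
% yield = 76.6848816 %, rounded to 4 dp:

76.6849 %


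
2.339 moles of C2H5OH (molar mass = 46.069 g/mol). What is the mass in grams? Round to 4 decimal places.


mass = n * M
mass = 2.339 * 46.069
mass = 107.755391 g, rounded to 4 dp:

107.7554 g


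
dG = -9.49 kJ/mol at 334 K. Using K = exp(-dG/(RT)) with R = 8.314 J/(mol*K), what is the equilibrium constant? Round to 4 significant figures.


dG is in kJ/mol; multiply by 1000 to match R in J/(mol*K).
RT = 8.314 * 334 = 2776.876 J/mol
exponent = -dG*1000 / (RT) = -(-9.49*1000) / 2776.876 = 3.41750946
K = exp(3.41750946)
K = 30.493375, rounded to 4 significant figures:

30.49


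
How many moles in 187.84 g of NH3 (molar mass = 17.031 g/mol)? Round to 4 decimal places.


n = mass / M
n = 187.84 / 17.031
n = 11.02929951 mol, rounded to 4 dp:

11.0293 mol


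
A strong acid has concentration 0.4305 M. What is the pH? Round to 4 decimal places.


A strong acid dissociates completely, so [H+] equals the given concentration.
pH = -log10([H+]) = -log10(0.4305)
pH = 0.36602684, rounded to 4 dp:

0.3660


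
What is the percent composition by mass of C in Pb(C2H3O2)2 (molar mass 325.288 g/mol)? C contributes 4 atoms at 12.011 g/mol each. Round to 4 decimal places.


pct = 100 * (n_elem * M_elem) / M_total
mass_contribution = 4 * 12.011 = 48.044 g/mol
pct = 100 * 48.044 / 325.288
pct = 14.76968102 %, rounded to 4 dp:

14.7697 %


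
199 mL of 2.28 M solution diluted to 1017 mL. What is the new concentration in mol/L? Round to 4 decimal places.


Dilution: M1*V1 = M2*V2, solve for M2.
M2 = M1*V1 / V2
M2 = 2.28 * 199 / 1017
M2 = 453.72 / 1017
M2 = 0.44613569 mol/L, rounded to 4 dp:

0.4461 mol/L


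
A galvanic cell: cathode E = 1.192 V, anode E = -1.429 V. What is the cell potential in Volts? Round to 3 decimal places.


Standard cell potential: E_cell = E_cathode - E_anode.
E_cell = 1.192 - (-1.429)
E_cell = 2.621 V, rounded to 3 dp:

2.621 V


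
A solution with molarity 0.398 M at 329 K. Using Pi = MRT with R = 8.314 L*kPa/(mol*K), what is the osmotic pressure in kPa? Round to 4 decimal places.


Osmotic pressure (van't Hoff): Pi = M*R*T.
RT = 8.314 * 329 = 2735.306
Pi = 0.398 * 2735.306
Pi = 1088.651788 kPa, rounded to 4 dp:

1088.6518 kPa


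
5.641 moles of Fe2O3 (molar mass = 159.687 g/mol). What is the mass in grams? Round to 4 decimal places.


mass = n * M
mass = 5.641 * 159.687
mass = 900.794367 g, rounded to 4 dp:

900.7944 g


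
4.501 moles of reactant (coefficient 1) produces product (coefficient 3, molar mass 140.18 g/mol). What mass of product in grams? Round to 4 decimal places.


Use the coefficient ratio to convert reactant moles to product moles, then multiply by the product's molar mass.
moles_P = moles_R * (coeff_P / coeff_R) = 4.501 * (3/1) = 13.503
mass_P = moles_P * M_P = 13.503 * 140.18
mass_P = 1892.85054 g, rounded to 4 dp:

1892.8505 g


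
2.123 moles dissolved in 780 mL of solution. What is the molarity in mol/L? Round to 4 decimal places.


Convert volume to liters: V_L = V_mL / 1000.
V_L = 780 / 1000 = 0.78 L
M = n / V_L = 2.123 / 0.78
M = 2.72179487 mol/L, rounded to 4 dp:

2.7218 mol/L


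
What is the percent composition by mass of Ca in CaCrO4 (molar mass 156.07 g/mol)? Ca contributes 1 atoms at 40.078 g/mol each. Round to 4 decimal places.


pct = 100 * (n_elem * M_elem) / M_total
mass_contribution = 1 * 40.078 = 40.078 g/mol
pct = 100 * 40.078 / 156.07
pct = 25.67950279 %, rounded to 4 dp:

25.6795 %


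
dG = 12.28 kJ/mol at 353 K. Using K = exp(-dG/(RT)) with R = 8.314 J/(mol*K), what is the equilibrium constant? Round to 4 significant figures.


dG is in kJ/mol; multiply by 1000 to match R in J/(mol*K).
RT = 8.314 * 353 = 2934.842 J/mol
exponent = -dG*1000 / (RT) = -(12.28*1000) / 2934.842 = -4.18421162
K = exp(-4.18421162)
K = 0.015234212, rounded to 4 significant figures:

0.01523


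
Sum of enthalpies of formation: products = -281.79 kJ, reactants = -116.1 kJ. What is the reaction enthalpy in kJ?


dH_rxn = sum(dH_f products) - sum(dH_f reactants)
dH_rxn = -281.79 - (-116.1)
dH_rxn = -165.69 kJ:

-165.69 kJ


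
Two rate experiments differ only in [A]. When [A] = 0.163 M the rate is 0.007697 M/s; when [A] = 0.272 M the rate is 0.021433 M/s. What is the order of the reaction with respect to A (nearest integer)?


Rate is proportional to [A]^n, so rate2/rate1 = ([A]2/[A]1)^n. Take logs to solve for n.
rate2/rate1 = 0.021433 / 0.007697 = 2.7846
[A]2/[A]1 = 0.272 / 0.163 = 1.6687
n = ln(2.7846) / ln(1.6687) = 2.0
Nearest integer order:

2


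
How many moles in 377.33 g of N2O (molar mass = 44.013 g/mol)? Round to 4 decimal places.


n = mass / M
n = 377.33 / 44.013
n = 8.57314884 mol, rounded to 4 dp:

8.5731 mol


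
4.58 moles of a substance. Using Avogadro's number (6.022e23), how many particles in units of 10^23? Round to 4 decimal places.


N = n * NA, then divide by 1e23 for the requested units.
N / 1e23 = n * 6.022
N / 1e23 = 4.58 * 6.022
N / 1e23 = 27.58076, rounded to 4 dp:

27.5808


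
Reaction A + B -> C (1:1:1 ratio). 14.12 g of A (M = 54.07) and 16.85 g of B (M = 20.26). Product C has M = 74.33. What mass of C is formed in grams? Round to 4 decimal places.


Find moles of each reactant; the smaller value is the limiting reagent in a 1:1:1 reaction, so moles_C equals moles of the limiter.
n_A = mass_A / M_A = 14.12 / 54.07 = 0.261143 mol
n_B = mass_B / M_B = 16.85 / 20.26 = 0.831688 mol
Limiting reagent: A (smaller), n_limiting = 0.261143 mol
mass_C = n_limiting * M_C = 0.261143 * 74.33
mass_C = 19.41075919 g, rounded to 4 dp:

19.4108 g
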